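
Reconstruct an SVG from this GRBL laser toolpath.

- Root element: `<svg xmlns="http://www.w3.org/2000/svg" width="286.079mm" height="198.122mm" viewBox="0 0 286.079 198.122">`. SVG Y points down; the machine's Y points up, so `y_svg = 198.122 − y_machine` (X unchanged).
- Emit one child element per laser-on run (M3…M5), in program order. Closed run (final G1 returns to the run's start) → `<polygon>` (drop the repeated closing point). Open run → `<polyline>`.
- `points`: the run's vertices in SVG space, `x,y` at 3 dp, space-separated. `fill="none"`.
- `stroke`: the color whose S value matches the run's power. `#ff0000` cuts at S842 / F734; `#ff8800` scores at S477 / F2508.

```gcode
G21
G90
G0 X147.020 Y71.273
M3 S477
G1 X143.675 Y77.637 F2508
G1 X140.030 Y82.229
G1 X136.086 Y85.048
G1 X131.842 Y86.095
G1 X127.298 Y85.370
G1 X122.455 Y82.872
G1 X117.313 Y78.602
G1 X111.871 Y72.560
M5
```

<svg xmlns="http://www.w3.org/2000/svg" width="286.079mm" height="198.122mm" viewBox="0 0 286.079 198.122">
  <polyline points="147.020,126.849 143.675,120.485 140.030,115.893 136.086,113.074 131.842,112.027 127.298,112.752 122.455,115.250 117.313,119.520 111.871,125.562" fill="none" stroke="#ff8800"/>
</svg>

Each laser-on run becomes one SVG element. Flip Y back into SVG space with y_svg = 198.122 − y_machine. Every run uses S477, so all elements get stroke `#ff8800` (score).

Run 1: The run is open, so emit a `<polyline>` with points (Y-flipped): 147.020,126.849 143.675,120.485 140.030,115.893 136.086,113.074 131.842,112.027 127.298,112.752 122.455,115.250 117.313,119.520 111.871,125.562.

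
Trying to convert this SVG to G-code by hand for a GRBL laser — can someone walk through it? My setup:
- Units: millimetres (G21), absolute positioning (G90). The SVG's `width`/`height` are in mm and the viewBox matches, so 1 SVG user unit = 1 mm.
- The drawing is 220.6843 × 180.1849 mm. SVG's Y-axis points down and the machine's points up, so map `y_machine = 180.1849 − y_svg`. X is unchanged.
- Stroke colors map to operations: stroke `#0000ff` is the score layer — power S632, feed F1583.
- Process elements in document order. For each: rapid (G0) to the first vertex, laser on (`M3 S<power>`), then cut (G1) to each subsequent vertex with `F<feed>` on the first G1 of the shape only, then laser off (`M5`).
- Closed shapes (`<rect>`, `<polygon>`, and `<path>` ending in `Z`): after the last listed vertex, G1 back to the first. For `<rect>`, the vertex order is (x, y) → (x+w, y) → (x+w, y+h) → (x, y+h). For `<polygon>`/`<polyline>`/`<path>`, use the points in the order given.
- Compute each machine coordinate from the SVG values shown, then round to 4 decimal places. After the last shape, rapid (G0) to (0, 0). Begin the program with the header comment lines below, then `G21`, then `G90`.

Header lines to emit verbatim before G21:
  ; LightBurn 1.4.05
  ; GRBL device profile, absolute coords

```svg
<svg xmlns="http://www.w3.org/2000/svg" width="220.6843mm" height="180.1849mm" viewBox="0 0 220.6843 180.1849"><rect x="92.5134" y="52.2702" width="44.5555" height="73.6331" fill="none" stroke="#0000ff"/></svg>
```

; LightBurn 1.4.05
; GRBL device profile, absolute coords
G21
G90
G0 X92.5134 Y127.9147
M3 S632
G1 X137.0689 Y127.9147 F1583
G1 X137.0689 Y54.2816
G1 X92.5134 Y54.2816
G1 X92.5134 Y127.9147
M5
G0 X0.0000 Y0.0000

viewBox `0 0 220.6843 180.1849` with mm width/height → 1 unit = 1 mm. Flip: y_m = 180.1849 − y_svg.

**Shape 1** — `<rect>` rectangle, stroke `#0000ff` → score (S632, F1583). Machine vertices: (92.5134,127.9147) → (137.0689,127.9147) → (137.0689,54.2816) → (92.5134,54.2816) → (92.5134,127.9147). Closed: final G1 returns to the first vertex.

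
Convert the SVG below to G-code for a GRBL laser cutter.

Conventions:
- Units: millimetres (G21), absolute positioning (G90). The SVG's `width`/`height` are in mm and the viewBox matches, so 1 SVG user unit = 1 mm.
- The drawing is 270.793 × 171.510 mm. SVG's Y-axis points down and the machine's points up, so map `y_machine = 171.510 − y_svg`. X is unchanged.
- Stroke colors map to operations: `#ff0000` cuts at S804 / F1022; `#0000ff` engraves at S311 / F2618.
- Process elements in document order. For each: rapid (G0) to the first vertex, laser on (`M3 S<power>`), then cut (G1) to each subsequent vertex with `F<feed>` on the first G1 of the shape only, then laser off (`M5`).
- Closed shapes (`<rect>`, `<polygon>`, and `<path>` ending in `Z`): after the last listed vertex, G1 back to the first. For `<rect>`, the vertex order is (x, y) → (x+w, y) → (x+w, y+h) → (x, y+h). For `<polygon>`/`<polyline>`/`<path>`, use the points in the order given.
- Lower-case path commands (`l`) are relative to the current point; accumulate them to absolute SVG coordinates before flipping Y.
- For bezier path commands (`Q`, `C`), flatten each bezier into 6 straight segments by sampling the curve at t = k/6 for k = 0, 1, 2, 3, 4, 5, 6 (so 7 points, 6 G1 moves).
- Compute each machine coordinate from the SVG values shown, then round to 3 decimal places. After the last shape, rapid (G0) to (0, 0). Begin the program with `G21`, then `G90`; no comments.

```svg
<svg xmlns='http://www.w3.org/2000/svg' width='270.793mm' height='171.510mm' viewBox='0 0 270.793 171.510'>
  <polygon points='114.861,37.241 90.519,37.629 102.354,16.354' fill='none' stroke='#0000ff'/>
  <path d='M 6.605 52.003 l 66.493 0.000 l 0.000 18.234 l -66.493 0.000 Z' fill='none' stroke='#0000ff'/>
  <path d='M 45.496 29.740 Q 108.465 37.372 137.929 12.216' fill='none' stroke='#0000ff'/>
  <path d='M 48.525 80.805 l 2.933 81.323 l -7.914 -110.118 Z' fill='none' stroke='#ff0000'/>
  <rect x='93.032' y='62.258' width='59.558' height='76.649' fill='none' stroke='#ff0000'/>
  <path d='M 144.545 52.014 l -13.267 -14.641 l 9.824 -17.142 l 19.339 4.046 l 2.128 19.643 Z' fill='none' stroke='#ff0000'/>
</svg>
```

G21
G90
G0 X114.861 Y134.269
M3 S311
G1 X90.519 Y133.881 F2618
G1 X102.354 Y155.156
G1 X114.861 Y134.269
M5
G0 X6.605 Y119.507
M3 S311
G1 X73.098 Y119.507 F2618
G1 X73.098 Y101.273
G1 X6.605 Y101.273
G1 X6.605 Y119.507
M5
G0 X45.496 Y141.770
M3 S311
G1 X65.555 Y140.137 F2618
G1 X83.753 Y140.325
G1 X100.089 Y142.335
G1 X114.564 Y146.166
G1 X127.177 Y151.819
G1 X137.929 Y159.294
M5
G0 X48.525 Y90.705
M3 S804
G1 X51.458 Y9.382 F1022
G1 X43.544 Y119.500
G1 X48.525 Y90.705
M5
G0 X93.032 Y109.252
M3 S804
G1 X152.590 Y109.252 F1022
G1 X152.590 Y32.603
G1 X93.032 Y32.603
G1 X93.032 Y109.252
M5
G0 X144.545 Y119.496
M3 S804
G1 X131.278 Y134.137 F1022
G1 X141.102 Y151.279
G1 X160.441 Y147.233
G1 X162.569 Y127.590
G1 X144.545 Y119.496
M5
G0 X0.000 Y0.000

1 u = 1 mm; y_m = 171.510 − y.

[1] `<polygon>` regular polygon, #0000ff→engrave S311 F2618: (114.861,134.269) → (90.519,133.881) → (102.354,155.156) → (114.861,134.269) (closed)

[2] `<path>` rectangle, #0000ff→engrave S311 F2618: (6.605,119.507) → (73.098,119.507) → (73.098,101.273) → (6.605,101.273) → (6.605,119.507) (closed)

[3] `<path>` quadratic bezier, #0000ff→engrave S311 F2618: (45.496,141.770) → (65.555,140.137) → (83.753,140.325) → (100.089,142.335) → (114.564,146.166) → (127.177,151.819) → (137.929,159.294)

[4] `<path>` closed polygon, #ff0000→cut S804 F1022: (48.525,90.705) → (51.458,9.382) → (43.544,119.500) → (48.525,90.705) (closed)

[5] `<rect>` rectangle, #ff0000→cut S804 F1022: (93.032,109.252) → (152.590,109.252) → (152.590,32.603) → (93.032,32.603) → (93.032,109.252) (closed)

[6] `<path>` regular polygon, #ff0000→cut S804 F1022: (144.545,119.496) → (131.278,134.137) → (141.102,151.279) → (160.441,147.233) → (162.569,127.590) → (144.545,119.496) (closed)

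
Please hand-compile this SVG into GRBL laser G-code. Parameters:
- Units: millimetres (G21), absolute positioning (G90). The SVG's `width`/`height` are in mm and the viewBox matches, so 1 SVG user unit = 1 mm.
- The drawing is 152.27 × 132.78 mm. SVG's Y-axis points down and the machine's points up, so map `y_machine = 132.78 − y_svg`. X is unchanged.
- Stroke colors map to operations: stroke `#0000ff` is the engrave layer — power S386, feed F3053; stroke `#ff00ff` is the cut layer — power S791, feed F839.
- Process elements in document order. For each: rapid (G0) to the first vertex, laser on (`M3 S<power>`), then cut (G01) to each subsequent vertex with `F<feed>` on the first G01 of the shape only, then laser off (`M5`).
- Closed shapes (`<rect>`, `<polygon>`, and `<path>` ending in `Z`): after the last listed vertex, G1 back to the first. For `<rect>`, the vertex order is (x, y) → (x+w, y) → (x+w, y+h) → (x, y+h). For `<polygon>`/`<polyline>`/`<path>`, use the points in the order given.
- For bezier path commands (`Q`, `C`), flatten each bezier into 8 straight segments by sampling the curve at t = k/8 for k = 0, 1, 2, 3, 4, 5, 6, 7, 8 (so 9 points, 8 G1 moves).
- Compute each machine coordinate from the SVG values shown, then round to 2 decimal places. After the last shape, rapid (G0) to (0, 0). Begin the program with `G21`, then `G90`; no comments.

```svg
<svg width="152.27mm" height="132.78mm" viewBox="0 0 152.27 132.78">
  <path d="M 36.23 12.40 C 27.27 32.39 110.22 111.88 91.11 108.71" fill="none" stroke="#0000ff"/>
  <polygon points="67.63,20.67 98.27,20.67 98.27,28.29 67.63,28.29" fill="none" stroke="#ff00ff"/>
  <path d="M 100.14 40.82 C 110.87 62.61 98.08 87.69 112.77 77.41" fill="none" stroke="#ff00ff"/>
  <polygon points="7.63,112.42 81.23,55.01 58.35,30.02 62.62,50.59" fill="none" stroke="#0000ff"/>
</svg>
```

1 u = 1 mm; y_m = 132.78 − y.

[1] `<path>` cubic bezier, #0000ff→engrave S386 F3053: (36.23,120.38) → (36.80,110.37) → (43.71,96.45) → (54.70,80.29) → (67.48,63.54) → (79.78,47.88) → (89.34,34.97) → (93.87,26.48) → (91.11,24.07)

[2] `<polygon>` rectangle, #ff00ff→cut S791 F839: (67.63,112.11) → (98.27,112.11) → (98.27,104.49) → (67.63,104.49) → (67.63,112.11) (closed)

[3] `<path>` cubic bezier, #ff00ff→cut S791 F839: (100.14,91.96) → (103.16,83.71) → (104.57,75.60) → (104.98,68.10) → (104.97,61.64) → (105.15,56.68) → (106.11,53.69) → (108.45,53.10) → (112.77,55.37)

[4] `<polygon>` closed polygon, #0000ff→engrave S386 F3053: (7.63,20.36) → (81.23,77.77) → (58.35,102.76) → (62.62,82.19) → (7.63,20.36) (closed)

G21
G90
G0 X36.23 Y120.38
M3 S386
G01 X36.80 Y110.37 F3053
G01 X43.71 Y96.45
G01 X54.70 Y80.29
G01 X67.48 Y63.54
G01 X79.78 Y47.88
G01 X89.34 Y34.97
G01 X93.87 Y26.48
G01 X91.11 Y24.07
M5
G0 X67.63 Y112.11
M3 S791
G01 X98.27 Y112.11 F839
G01 X98.27 Y104.49
G01 X67.63 Y104.49
G01 X67.63 Y112.11
M5
G0 X100.14 Y91.96
M3 S791
G01 X103.16 Y83.71 F839
G01 X104.57 Y75.60
G01 X104.98 Y68.10
G01 X104.97 Y61.64
G01 X105.15 Y56.68
G01 X106.11 Y53.69
G01 X108.45 Y53.10
G01 X112.77 Y55.37
M5
G0 X7.63 Y20.36
M3 S386
G01 X81.23 Y77.77 F3053
G01 X58.35 Y102.76
G01 X62.62 Y82.19
G01 X7.63 Y20.36
M5
G0 X0.00 Y0.00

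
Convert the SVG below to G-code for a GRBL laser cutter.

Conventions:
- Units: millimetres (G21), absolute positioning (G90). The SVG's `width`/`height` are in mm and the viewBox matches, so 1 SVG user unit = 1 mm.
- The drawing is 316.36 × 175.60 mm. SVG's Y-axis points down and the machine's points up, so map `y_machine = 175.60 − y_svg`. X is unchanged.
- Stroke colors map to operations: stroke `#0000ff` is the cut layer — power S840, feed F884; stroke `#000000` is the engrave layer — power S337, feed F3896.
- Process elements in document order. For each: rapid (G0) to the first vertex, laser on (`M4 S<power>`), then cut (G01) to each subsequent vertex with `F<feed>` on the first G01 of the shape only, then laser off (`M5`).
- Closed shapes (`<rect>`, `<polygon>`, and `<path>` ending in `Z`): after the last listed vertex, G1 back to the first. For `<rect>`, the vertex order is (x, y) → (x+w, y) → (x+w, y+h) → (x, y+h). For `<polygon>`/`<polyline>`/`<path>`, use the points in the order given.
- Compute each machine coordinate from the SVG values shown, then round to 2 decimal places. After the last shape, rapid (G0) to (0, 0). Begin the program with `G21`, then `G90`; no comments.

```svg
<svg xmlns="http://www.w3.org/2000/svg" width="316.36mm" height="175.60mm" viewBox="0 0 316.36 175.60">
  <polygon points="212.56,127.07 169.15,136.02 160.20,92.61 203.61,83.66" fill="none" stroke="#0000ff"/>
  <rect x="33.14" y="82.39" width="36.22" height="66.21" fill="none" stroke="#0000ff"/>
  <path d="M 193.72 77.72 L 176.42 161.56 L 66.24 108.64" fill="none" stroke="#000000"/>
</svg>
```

G21
G90
G0 X212.56 Y48.53
M4 S840
G01 X169.15 Y39.58 F884
G01 X160.20 Y82.99
G01 X203.61 Y91.94
G01 X212.56 Y48.53
M5
G0 X33.14 Y93.21
M4 S840
G01 X69.36 Y93.21 F884
G01 X69.36 Y27.00
G01 X33.14 Y27.00
G01 X33.14 Y93.21
M5
G0 X193.72 Y97.88
M4 S337
G01 X176.42 Y14.04 F3896
G01 X66.24 Y66.96
M5
G0 X0.00 Y0.00

1 u = 1 mm; y_m = 175.60 − y.

[1] `<polygon>` regular polygon, #0000ff→cut S840 F884: (212.56,48.53) → (169.15,39.58) → (160.20,82.99) → (203.61,91.94) → (212.56,48.53) (closed)

[2] `<rect>` rectangle, #0000ff→cut S840 F884: (33.14,93.21) → (69.36,93.21) → (69.36,27.00) → (33.14,27.00) → (33.14,93.21) (closed)

[3] `<path>` open polyline, #000000→engrave S337 F3896: (193.72,97.88) → (176.42,14.04) → (66.24,66.96)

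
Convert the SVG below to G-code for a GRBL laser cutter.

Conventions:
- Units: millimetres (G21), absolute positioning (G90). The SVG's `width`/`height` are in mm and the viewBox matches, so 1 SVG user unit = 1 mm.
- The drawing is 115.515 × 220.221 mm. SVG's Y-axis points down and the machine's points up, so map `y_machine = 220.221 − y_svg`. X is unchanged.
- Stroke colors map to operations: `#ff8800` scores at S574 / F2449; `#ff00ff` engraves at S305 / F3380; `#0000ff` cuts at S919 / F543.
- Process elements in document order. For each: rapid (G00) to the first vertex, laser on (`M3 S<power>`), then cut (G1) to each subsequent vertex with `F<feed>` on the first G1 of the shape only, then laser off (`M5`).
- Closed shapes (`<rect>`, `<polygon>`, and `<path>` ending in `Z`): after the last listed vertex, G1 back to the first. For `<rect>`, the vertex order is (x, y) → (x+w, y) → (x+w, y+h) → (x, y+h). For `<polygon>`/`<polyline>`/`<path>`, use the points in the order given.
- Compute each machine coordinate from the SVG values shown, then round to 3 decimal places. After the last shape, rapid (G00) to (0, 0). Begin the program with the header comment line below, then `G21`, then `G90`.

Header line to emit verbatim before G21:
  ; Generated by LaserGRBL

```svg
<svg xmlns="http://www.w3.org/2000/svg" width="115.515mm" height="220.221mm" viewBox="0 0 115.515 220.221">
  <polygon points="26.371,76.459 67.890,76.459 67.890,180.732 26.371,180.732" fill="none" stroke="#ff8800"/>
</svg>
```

; Generated by LaserGRBL
G21
G90
G00 X26.371 Y143.762
M3 S574
G1 X67.890 Y143.762 F2449
G1 X67.890 Y39.489
G1 X26.371 Y39.489
G1 X26.371 Y143.762
M5
G00 X0.000 Y0.000

1 u = 1 mm; y_m = 220.221 − y.

[1] `<polygon>` rectangle, #ff8800→score S574 F2449: (26.371,143.762) → (67.890,143.762) → (67.890,39.489) → (26.371,39.489) → (26.371,143.762) (closed)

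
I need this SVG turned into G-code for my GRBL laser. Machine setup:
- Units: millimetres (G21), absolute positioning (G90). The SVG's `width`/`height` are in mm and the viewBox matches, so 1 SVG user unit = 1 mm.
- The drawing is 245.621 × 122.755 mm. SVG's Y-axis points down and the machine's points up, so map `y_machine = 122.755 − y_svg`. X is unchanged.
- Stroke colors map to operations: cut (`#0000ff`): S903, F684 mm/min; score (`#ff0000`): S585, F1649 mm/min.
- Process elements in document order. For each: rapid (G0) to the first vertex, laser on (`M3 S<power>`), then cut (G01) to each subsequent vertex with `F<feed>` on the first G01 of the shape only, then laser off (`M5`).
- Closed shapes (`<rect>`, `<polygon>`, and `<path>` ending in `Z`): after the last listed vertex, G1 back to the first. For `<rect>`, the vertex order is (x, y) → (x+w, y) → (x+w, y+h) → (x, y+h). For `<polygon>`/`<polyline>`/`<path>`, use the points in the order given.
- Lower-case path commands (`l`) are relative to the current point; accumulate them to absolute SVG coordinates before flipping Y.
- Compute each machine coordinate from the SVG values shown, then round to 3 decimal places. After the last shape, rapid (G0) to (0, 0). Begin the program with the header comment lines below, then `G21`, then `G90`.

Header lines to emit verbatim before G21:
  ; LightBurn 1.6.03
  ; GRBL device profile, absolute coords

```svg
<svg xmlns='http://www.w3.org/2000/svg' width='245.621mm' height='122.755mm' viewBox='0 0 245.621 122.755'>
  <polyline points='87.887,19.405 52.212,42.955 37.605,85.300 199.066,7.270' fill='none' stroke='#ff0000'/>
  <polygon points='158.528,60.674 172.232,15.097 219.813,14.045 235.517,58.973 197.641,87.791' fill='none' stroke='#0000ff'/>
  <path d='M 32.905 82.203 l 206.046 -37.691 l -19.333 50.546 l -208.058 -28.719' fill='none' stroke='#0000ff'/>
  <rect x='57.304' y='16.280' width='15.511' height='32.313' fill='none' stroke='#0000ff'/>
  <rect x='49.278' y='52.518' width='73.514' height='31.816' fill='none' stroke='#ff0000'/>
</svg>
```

; LightBurn 1.6.03
; GRBL device profile, absolute coords
G21
G90
G0 X87.887 Y103.350
M3 S585
G01 X52.212 Y79.800 F1649
G01 X37.605 Y37.455
G01 X199.066 Y115.485
M5
G0 X158.528 Y62.081
M3 S903
G01 X172.232 Y107.658 F684
G01 X219.813 Y108.710
G01 X235.517 Y63.782
G01 X197.641 Y34.964
G01 X158.528 Y62.081
M5
G0 X32.905 Y40.552
M3 S903
G01 X238.951 Y78.243 F684
G01 X219.618 Y27.697
G01 X11.560 Y56.416
M5
G0 X57.304 Y106.475
M3 S903
G01 X72.815 Y106.475 F684
G01 X72.815 Y74.162
G01 X57.304 Y74.162
G01 X57.304 Y106.475
M5
G0 X49.278 Y70.237
M3 S585
G01 X122.792 Y70.237 F1649
G01 X122.792 Y38.421
G01 X49.278 Y38.421
G01 X49.278 Y70.237
M5
G0 X0.000 Y0.000

viewBox `0 0 245.621 122.755` with mm width/height → 1 unit = 1 mm. Flip: y_m = 122.755 − y_svg.

**Shape 1** — `<polyline>` open polyline, stroke `#ff0000` → score (S585, F1649). Machine vertices: (87.887,103.350) → (52.212,79.800) → (37.605,37.455) → (199.066,115.485). Open path.

**Shape 2** — `<polygon>` regular polygon, stroke `#0000ff` → cut (S903, F684). Machine vertices: (158.528,62.081) → (172.232,107.658) → (219.813,108.710) → (235.517,63.782) → (197.641,34.964) → (158.528,62.081). Closed: final G1 returns to the first vertex.

**Shape 3** — `<path>` open polyline, stroke `#0000ff` → cut (S903, F684). Machine vertices: (32.905,40.552) → (238.951,78.243) → (219.618,27.697) → (11.560,56.416). Open path.

**Shape 4** — `<rect>` rectangle, stroke `#0000ff` → cut (S903, F684). Machine vertices: (57.304,106.475) → (72.815,106.475) → (72.815,74.162) → (57.304,74.162) → (57.304,106.475). Closed: final G1 returns to the first vertex.

**Shape 5** — `<rect>` rectangle, stroke `#ff0000` → score (S585, F1649). Machine vertices: (49.278,70.237) → (122.792,70.237) → (122.792,38.421) → (49.278,38.421) → (49.278,70.237). Closed: final G1 returns to the first vertex.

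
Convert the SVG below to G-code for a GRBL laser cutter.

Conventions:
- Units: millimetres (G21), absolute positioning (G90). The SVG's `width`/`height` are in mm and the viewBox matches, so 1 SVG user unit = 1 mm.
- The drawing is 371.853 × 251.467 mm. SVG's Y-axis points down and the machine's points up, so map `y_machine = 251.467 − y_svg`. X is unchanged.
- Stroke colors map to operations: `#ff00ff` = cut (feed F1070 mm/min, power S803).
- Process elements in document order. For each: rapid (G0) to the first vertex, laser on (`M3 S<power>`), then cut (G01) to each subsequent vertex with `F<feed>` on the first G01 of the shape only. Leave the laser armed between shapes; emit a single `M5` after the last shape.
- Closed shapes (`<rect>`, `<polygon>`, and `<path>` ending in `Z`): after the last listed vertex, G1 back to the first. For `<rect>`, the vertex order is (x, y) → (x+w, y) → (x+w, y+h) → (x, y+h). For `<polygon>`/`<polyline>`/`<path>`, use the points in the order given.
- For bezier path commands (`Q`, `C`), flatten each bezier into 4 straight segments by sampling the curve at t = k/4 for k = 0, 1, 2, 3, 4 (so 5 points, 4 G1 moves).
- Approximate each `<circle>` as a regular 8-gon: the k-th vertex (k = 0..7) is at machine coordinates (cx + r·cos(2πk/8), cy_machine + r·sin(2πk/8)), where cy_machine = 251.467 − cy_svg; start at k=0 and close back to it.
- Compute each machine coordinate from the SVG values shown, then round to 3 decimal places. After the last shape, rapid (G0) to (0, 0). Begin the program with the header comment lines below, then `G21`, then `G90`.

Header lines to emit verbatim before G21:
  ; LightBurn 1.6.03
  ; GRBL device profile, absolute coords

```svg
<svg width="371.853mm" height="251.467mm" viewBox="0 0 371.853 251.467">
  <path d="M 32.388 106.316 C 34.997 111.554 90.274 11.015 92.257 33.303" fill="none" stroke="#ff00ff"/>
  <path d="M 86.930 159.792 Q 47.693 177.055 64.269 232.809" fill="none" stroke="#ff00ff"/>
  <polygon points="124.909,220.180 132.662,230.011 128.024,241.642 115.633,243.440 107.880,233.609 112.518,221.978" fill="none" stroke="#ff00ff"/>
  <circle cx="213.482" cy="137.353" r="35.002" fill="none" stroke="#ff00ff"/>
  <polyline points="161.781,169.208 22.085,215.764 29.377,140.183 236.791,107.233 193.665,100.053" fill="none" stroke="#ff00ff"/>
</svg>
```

; LightBurn 1.6.03
; GRBL device profile, absolute coords
G21
G90
G0 X32.388 Y145.151
M3 S803
G01 X42.564 Y157.484 F1070
G01 X62.557 Y188.051
G01 X82.433 Y215.422
G01 X92.257 Y218.164
G0 X86.930 Y91.675
M3 S803
G01 X70.800 Y80.638 F1070
G01 X61.646 Y64.789
G01 X59.469 Y44.129
G01 X64.269 Y18.658
G0 X124.909 Y31.287
M3 S803
G01 X132.662 Y21.456 F1070
G01 X128.024 Y9.825
G01 X115.633 Y8.027
G01 X107.880 Y17.858
G01 X112.518 Y29.489
G01 X124.909 Y31.287
G0 X248.484 Y114.114
M3 S803
G01 X238.232 Y138.864 F1070
G01 X213.482 Y149.116
G01 X188.732 Y138.864
G01 X178.480 Y114.114
G01 X188.732 Y89.364
G01 X213.482 Y79.112
G01 X238.232 Y89.364
G01 X248.484 Y114.114
G0 X161.781 Y82.259
M3 S803
G01 X22.085 Y35.703 F1070
G01 X29.377 Y111.284
G01 X236.791 Y144.234
G01 X193.665 Y151.414
M5
G0 X0.000 Y0.000

1 u = 1 mm; y_m = 251.467 − y.

[1] `<path>` cubic bezier, #ff00ff→cut S803 F1070: (32.388,145.151) → (42.564,157.484) → (62.557,188.051) → (82.433,215.422) → (92.257,218.164)

[2] `<path>` quadratic bezier, #ff00ff→cut S803 F1070: (86.930,91.675) → (70.800,80.638) → (61.646,64.789) → (59.469,44.129) → (64.269,18.658)

[3] `<polygon>` regular polygon, #ff00ff→cut S803 F1070: (124.909,31.287) → (132.662,21.456) → (128.024,9.825) → (115.633,8.027) → (107.880,17.858) → (112.518,29.489) → (124.909,31.287) (closed)

[4] `<circle>` circle, #ff00ff→cut S803 F1070: (248.484,114.114) → (238.232,138.864) → (213.482,149.116) → (188.732,138.864) → (178.480,114.114) → (188.732,89.364) → (213.482,79.112) → (238.232,89.364) → (248.484,114.114) (closed)

[5] `<polyline>` open polyline, #ff00ff→cut S803 F1070: (161.781,82.259) → (22.085,35.703) → (29.377,111.284) → (236.791,144.234) → (193.665,151.414)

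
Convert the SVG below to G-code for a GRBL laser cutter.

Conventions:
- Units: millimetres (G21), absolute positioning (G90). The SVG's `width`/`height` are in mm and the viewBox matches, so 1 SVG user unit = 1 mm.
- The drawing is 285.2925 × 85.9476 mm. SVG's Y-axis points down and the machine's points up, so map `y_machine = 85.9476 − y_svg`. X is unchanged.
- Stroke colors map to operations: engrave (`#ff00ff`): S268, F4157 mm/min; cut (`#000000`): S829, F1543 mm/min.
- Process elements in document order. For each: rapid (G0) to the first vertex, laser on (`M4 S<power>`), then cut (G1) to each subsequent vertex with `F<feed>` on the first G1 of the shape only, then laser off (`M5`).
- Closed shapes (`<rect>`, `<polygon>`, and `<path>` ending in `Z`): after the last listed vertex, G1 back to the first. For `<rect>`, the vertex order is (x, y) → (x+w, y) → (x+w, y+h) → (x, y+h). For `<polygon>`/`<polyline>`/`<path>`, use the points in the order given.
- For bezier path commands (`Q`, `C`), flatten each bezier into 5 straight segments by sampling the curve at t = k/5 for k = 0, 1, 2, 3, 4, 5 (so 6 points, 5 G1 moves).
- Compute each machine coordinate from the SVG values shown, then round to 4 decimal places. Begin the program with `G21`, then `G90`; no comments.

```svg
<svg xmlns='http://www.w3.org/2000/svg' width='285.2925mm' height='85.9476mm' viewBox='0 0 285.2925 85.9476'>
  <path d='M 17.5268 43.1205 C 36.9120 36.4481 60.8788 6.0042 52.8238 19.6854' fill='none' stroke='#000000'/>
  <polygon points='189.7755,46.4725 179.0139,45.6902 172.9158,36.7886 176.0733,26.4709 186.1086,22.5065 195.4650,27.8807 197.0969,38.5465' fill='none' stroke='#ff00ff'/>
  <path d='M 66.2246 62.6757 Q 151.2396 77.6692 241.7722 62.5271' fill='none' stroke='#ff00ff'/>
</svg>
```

Since the viewBox matches the mm dimensions, user units are millimetres directly. The only transform is the Y-flip y_m = 85.9476 − y_svg.

Shape 1 is a cubic bezier drawn with `<path>`. Its stroke #000000 means cut at S829, F1543. After flipping Y the toolpath is (17.5268,42.8271) → (29.4149,49.1399) → (40.6456,57.8989) → (49.4620,65.8450) → (54.1070,69.7191) → (52.8238,66.2622).

Shape 2 is a regular polygon drawn with `<polygon>`. Its stroke #ff00ff means engrave at S268, F4157. After flipping Y the toolpath is (189.7755,39.4751) → (179.0139,40.2574) → (172.9158,49.1590) → (176.0733,59.4767) → (186.1086,63.4411) → (195.4650,58.0669) → (197.0969,47.4011) → (189.7755,39.4751), returning to the start.

Shape 3 is a quadratic bezier drawn with `<path>`. Its stroke #ff00ff means engrave at S268, F4157. After flipping Y the toolpath is (66.2246,23.2719) → (100.4513,18.4799) → (135.1194,16.0988) → (170.2289,16.1285) → (205.7799,18.5691) → (241.7722,23.4205).

G21
G90
G0 X17.5268 Y42.8271
M4 S829
G1 X29.4149 Y49.1399 F1543
G1 X40.6456 Y57.8989
G1 X49.4620 Y65.8450
G1 X54.1070 Y69.7191
G1 X52.8238 Y66.2622
M5
G0 X189.7755 Y39.4751
M4 S268
G1 X179.0139 Y40.2574 F4157
G1 X172.9158 Y49.1590
G1 X176.0733 Y59.4767
G1 X186.1086 Y63.4411
G1 X195.4650 Y58.0669
G1 X197.0969 Y47.4011
G1 X189.7755 Y39.4751
M5
G0 X66.2246 Y23.2719
M4 S268
G1 X100.4513 Y18.4799 F4157
G1 X135.1194 Y16.0988
G1 X170.2289 Y16.1285
G1 X205.7799 Y18.5691
G1 X241.7722 Y23.4205
M5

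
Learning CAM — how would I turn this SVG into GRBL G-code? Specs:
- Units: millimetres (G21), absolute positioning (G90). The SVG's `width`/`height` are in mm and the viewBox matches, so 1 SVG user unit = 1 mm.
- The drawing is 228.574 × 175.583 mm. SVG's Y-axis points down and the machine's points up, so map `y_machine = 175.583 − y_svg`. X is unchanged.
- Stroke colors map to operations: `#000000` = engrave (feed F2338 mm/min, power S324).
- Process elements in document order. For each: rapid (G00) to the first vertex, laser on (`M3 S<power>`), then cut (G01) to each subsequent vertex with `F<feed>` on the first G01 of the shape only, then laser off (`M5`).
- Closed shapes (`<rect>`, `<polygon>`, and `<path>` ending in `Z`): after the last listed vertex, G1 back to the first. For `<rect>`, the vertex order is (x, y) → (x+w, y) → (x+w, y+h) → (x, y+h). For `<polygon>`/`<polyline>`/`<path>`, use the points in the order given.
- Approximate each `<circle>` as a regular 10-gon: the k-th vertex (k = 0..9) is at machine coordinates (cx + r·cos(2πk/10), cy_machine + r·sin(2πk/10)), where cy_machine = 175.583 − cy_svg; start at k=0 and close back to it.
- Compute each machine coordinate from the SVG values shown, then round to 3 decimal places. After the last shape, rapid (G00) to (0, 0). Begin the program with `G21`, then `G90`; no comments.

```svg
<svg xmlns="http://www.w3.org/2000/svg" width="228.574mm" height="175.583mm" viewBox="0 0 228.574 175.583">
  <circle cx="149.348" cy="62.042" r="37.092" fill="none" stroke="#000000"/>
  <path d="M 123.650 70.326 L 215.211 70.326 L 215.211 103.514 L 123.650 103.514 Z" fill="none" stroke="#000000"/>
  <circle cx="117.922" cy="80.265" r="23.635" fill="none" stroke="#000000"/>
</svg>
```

G21
G90
G00 X186.440 Y113.541
M3 S324
G01 X179.356 Y135.343 F2338
G01 X160.810 Y148.818
G01 X137.886 Y148.818
G01 X119.340 Y135.343
G01 X112.256 Y113.541
G01 X119.340 Y91.739
G01 X137.886 Y78.264
G01 X160.810 Y78.264
G01 X179.356 Y91.739
G01 X186.440 Y113.541
M5
G00 X123.650 Y105.257
M3 S324
G01 X215.211 Y105.257 F2338
G01 X215.211 Y72.069
G01 X123.650 Y72.069
G01 X123.650 Y105.257
M5
G00 X141.557 Y95.318
M3 S324
G01 X137.043 Y109.210 F2338
G01 X125.226 Y117.796
G01 X110.618 Y117.796
G01 X98.801 Y109.210
G01 X94.287 Y95.318
G01 X98.801 Y81.426
G01 X110.618 Y72.840
G01 X125.226 Y72.840
G01 X137.043 Y81.426
G01 X141.557 Y95.318
M5
G00 X0.000 Y0.000

1 u = 1 mm; y_m = 175.583 − y.

[1] `<circle>` circle, #000000→engrave S324 F2338: (186.440,113.541) → (179.356,135.343) → (160.810,148.818) → (137.886,148.818) → (119.340,135.343) → (112.256,113.541) → (119.340,91.739) → (137.886,78.264) → (160.810,78.264) → (179.356,91.739) → (186.440,113.541) (closed)

[2] `<path>` rectangle, #000000→engrave S324 F2338: (123.650,105.257) → (215.211,105.257) → (215.211,72.069) → (123.650,72.069) → (123.650,105.257) (closed)

[3] `<circle>` circle, #000000→engrave S324 F2338: (141.557,95.318) → (137.043,109.210) → (125.226,117.796) → (110.618,117.796) → (98.801,109.210) → (94.287,95.318) → (98.801,81.426) → (110.618,72.840) → (125.226,72.840) → (137.043,81.426) → (141.557,95.318) (closed)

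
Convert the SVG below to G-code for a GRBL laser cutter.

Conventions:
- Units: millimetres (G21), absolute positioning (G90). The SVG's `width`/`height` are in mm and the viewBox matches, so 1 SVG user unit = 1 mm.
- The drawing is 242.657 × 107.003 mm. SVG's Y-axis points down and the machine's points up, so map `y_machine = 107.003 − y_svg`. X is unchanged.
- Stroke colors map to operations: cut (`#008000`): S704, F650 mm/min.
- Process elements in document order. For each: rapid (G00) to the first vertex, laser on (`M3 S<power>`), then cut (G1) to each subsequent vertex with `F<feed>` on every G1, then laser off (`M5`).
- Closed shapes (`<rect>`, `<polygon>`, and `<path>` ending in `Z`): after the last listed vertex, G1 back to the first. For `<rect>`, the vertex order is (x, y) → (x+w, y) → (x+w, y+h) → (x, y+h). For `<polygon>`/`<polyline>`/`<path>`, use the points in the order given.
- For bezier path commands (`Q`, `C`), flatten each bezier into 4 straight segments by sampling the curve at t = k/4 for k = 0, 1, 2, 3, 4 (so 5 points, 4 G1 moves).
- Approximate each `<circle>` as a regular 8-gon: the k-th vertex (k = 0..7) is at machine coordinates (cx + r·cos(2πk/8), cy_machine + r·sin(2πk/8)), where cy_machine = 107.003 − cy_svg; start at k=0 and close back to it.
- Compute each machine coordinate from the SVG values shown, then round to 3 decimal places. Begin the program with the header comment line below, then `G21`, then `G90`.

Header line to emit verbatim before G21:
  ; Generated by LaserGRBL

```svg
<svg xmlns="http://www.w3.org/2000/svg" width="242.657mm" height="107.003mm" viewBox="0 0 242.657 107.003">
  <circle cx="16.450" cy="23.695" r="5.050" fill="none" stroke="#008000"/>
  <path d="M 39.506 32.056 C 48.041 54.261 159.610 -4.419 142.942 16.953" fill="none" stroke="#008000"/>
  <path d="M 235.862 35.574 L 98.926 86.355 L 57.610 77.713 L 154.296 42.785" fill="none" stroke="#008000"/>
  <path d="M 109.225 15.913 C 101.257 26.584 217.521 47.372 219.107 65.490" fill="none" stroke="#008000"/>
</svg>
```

Since the viewBox matches the mm dimensions, user units are millimetres directly. The only transform is the Y-flip y_m = 107.003 − y_svg.

Shape 1 is a circle drawn with `<circle>`. Its stroke #008000 means cut at S704, F650. After flipping Y the toolpath is (21.500,83.308) → (20.021,86.879) → (16.450,88.358) → (12.879,86.879) → (11.400,83.308) → (12.879,79.737) → (16.450,78.258) → (20.021,79.737) → (21.500,83.308), returning to the start.

Shape 2 is a cubic bezier drawn with `<path>`. Its stroke #008000 means cut at S704, F650. After flipping Y the toolpath is (39.506,74.947) → (61.613,70.945) → (100.675,82.186) → (135.012,93.584) → (142.942,90.050).

Shape 3 is a open polyline drawn with `<path>`. Its stroke #008000 means cut at S704, F650. After flipping Y the toolpath is (235.862,71.429) → (98.926,20.648) → (57.610,29.290) → (154.296,64.218).

Shape 4 is a cubic bezier drawn with `<path>`. Its stroke #008000 means cut at S704, F650. After flipping Y the toolpath is (109.225,91.090) → (122.810,81.390) → (160.583,69.094) → (200.148,55.402) → (219.107,41.513).

; Generated by LaserGRBL
G21
G90
G00 X21.500 Y83.308
M3 S704
G1 X20.021 Y86.879 F650
G1 X16.450 Y88.358 F650
G1 X12.879 Y86.879 F650
G1 X11.400 Y83.308 F650
G1 X12.879 Y79.737 F650
G1 X16.450 Y78.258 F650
G1 X20.021 Y79.737 F650
G1 X21.500 Y83.308 F650
M5
G00 X39.506 Y74.947
M3 S704
G1 X61.613 Y70.945 F650
G1 X100.675 Y82.186 F650
G1 X135.012 Y93.584 F650
G1 X142.942 Y90.050 F650
M5
G00 X235.862 Y71.429
M3 S704
G1 X98.926 Y20.648 F650
G1 X57.610 Y29.290 F650
G1 X154.296 Y64.218 F650
M5
G00 X109.225 Y91.090
M3 S704
G1 X122.810 Y81.390 F650
G1 X160.583 Y69.094 F650
G1 X200.148 Y55.402 F650
G1 X219.107 Y41.513 F650
M5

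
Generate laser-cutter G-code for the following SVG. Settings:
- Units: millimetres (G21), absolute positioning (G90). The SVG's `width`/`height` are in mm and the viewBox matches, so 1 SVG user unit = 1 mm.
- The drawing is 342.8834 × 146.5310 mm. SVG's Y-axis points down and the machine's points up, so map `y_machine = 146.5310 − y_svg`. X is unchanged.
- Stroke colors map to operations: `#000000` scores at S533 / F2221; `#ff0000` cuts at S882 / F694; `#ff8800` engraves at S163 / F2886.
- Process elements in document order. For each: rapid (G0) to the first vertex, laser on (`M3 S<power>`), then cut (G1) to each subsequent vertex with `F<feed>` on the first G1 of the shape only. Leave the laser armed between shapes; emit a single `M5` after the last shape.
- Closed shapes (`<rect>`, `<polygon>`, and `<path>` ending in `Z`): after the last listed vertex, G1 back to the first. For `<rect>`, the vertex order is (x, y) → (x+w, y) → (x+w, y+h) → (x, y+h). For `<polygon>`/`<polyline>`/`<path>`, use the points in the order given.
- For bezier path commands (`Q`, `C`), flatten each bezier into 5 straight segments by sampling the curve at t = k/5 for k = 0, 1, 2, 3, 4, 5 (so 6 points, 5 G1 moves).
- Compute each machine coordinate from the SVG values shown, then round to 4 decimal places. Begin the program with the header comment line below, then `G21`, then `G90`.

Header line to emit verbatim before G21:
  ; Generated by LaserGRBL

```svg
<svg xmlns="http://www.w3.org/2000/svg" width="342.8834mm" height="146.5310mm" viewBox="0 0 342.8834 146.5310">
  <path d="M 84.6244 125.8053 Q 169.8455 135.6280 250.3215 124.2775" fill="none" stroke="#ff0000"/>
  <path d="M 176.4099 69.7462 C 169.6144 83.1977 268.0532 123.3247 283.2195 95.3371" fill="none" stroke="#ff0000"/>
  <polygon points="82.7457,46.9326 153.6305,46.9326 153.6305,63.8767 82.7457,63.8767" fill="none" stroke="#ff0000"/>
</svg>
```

; Generated by LaserGRBL
G21
G90
G0 X84.6244 Y20.7257
M3 S882
G1 X118.5230 Y17.6435 F694
G1 X152.0421 Y16.2553
G1 X185.1815 Y16.5608
G1 X217.9413 Y18.5602
G1 X250.3215 Y22.2535
G0 X176.4099 Y76.7848
M3 S882
G1 X183.4527 Y66.2712 F694
G1 X206.7033 Y53.9053
G1 X237.1136 Y44.2372
G1 X265.6351 Y41.8168
G1 X283.2195 Y51.1939
G0 X82.7457 Y99.5984
M3 S882
G1 X153.6305 Y99.5984 F694
G1 X153.6305 Y82.6543
G1 X82.7457 Y82.6543
G1 X82.7457 Y99.5984
M5

viewBox `0 0 342.8834 146.5310` with mm width/height → 1 unit = 1 mm. Flip: y_m = 146.5310 − y_svg.

**Shape 1** — `<path>` quadratic bezier, stroke `#ff0000` → cut (S882, F694). Control points (SVG): P0=(84.6244,125.8053), P1=(169.8455,135.6280), P2=(250.3215,124.2775); sampled at t=k/5. Machine vertices: (84.6244,20.7257) → (118.5230,17.6435) → (152.0421,16.2553) → (185.1815,16.5608) → (217.9413,18.5602) → (250.3215,22.2535). Open path.

**Shape 2** — `<path>` cubic bezier, stroke `#ff0000` → cut (S882, F694). Control points (SVG): P0=(176.4099,69.7462), P1=(169.6144,83.1977), P2=(268.0532,123.3247), P3=(283.2195,95.3371); sampled at t=k/5. Machine vertices: (176.4099,76.7848) → (183.4527,66.2712) → (206.7033,53.9053) → (237.1136,44.2372) → (265.6351,41.8168) → (283.2195,51.1939). Open path.

**Shape 3** — `<polygon>` rectangle, stroke `#ff0000` → cut (S882, F694). Machine vertices: (82.7457,99.5984) → (153.6305,99.5984) → (153.6305,82.6543) → (82.7457,82.6543) → (82.7457,99.5984). Closed: final G1 returns to the first vertex.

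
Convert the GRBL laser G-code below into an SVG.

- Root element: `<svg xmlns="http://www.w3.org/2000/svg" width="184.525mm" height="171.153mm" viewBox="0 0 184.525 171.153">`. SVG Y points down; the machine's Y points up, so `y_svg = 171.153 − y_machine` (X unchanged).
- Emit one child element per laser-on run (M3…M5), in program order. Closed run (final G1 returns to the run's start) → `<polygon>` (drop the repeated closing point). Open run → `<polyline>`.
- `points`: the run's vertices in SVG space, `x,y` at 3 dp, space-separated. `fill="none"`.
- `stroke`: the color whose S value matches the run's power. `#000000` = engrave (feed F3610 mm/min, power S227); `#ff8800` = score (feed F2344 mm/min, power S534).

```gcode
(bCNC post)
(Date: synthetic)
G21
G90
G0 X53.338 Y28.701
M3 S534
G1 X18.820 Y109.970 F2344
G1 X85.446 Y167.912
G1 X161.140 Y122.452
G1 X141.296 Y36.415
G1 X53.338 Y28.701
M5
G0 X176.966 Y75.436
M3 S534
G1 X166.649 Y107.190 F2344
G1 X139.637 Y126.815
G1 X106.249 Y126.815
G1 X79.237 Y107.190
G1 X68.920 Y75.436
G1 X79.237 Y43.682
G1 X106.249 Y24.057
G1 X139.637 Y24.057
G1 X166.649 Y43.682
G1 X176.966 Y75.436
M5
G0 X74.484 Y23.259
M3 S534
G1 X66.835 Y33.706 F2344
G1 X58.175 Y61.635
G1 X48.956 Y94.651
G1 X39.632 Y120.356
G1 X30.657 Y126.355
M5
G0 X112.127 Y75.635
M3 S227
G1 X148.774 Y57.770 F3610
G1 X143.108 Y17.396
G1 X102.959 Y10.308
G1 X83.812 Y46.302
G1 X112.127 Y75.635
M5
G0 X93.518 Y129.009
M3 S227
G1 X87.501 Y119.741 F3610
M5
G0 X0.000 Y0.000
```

Each laser-on run becomes one SVG element. Flip Y back into SVG space with y_svg = 171.153 − y_machine.

Run 1: S534 ⇒ score layer `#ff8800`. The run returns to its start, so emit a `<polygon>` with points (Y-flipped): 53.338,142.452 18.820,61.183 85.446,3.241 161.140,48.701 141.296,134.738.

Run 2: power S534 maps to stroke `#ff8800` (score). The run returns to its start, so emit a `<polygon>` with points (Y-flipped): 176.966,95.717 166.649,63.963 139.637,44.338 106.249,44.338 79.237,63.963 68.920,95.717 79.237,127.471 106.249,147.096 139.637,147.096 166.649,127.471.

Run 3: power S534 maps to stroke `#ff8800` (score). The run is open, so emit a `<polyline>` with points (Y-flipped): 74.484,147.894 66.835,137.447 58.175,109.518 48.956,76.502 39.632,50.797 30.657,44.798.

Run 4: power S227 maps to stroke `#000000` (engrave). The run returns to its start, so emit a `<polygon>` with points (Y-flipped): 112.127,95.518 148.774,113.383 143.108,153.757 102.959,160.845 83.812,124.851.

Run 5: S227 ⇒ engrave layer `#000000`. The run is open, so emit a `<polyline>` with points (Y-flipped): 93.518,42.144 87.501,51.412.

<svg xmlns="http://www.w3.org/2000/svg" width="184.525mm" height="171.153mm" viewBox="0 0 184.525 171.153">
  <polygon points="53.338,142.452 18.820,61.183 85.446,3.241 161.140,48.701 141.296,134.738" fill="none" stroke="#ff8800"/>
  <polygon points="176.966,95.717 166.649,63.963 139.637,44.338 106.249,44.338 79.237,63.963 68.920,95.717 79.237,127.471 106.249,147.096 139.637,147.096 166.649,127.471" fill="none" stroke="#ff8800"/>
  <polyline points="74.484,147.894 66.835,137.447 58.175,109.518 48.956,76.502 39.632,50.797 30.657,44.798" fill="none" stroke="#ff8800"/>
  <polygon points="112.127,95.518 148.774,113.383 143.108,153.757 102.959,160.845 83.812,124.851" fill="none" stroke="#000000"/>
  <polyline points="93.518,42.144 87.501,51.412" fill="none" stroke="#000000"/>
</svg>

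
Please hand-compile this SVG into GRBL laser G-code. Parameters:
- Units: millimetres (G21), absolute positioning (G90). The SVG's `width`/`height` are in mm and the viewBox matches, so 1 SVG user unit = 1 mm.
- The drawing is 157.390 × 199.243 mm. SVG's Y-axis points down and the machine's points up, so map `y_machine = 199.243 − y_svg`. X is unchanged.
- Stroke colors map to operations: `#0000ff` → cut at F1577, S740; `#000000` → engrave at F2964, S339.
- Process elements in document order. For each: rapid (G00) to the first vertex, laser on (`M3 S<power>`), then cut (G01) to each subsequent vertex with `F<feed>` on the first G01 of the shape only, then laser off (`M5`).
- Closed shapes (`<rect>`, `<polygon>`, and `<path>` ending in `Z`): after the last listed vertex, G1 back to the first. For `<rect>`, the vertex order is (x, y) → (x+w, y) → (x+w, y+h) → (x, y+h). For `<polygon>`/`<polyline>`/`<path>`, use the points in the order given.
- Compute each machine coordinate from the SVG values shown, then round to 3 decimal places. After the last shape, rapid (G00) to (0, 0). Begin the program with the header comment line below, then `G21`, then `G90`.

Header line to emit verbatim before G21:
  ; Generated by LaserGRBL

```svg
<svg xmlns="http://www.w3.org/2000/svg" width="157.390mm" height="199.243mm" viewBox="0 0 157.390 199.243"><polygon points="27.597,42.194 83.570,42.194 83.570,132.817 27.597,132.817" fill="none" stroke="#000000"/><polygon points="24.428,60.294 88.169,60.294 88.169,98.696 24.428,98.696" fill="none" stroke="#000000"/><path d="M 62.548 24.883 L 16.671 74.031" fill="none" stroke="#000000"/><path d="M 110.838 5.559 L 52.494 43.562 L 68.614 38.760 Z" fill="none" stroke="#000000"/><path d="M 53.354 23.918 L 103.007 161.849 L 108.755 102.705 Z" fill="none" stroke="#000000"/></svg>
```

; Generated by LaserGRBL
G21
G90
G00 X27.597 Y157.049
M3 S339
G01 X83.570 Y157.049 F2964
G01 X83.570 Y66.426
G01 X27.597 Y66.426
G01 X27.597 Y157.049
M5
G00 X24.428 Y138.949
M3 S339
G01 X88.169 Y138.949 F2964
G01 X88.169 Y100.547
G01 X24.428 Y100.547
G01 X24.428 Y138.949
M5
G00 X62.548 Y174.360
M3 S339
G01 X16.671 Y125.212 F2964
M5
G00 X110.838 Y193.684
M3 S339
G01 X52.494 Y155.681 F2964
G01 X68.614 Y160.483
G01 X110.838 Y193.684
M5
G00 X53.354 Y175.325
M3 S339
G01 X103.007 Y37.394 F2964
G01 X108.755 Y96.538
G01 X53.354 Y175.325
M5
G00 X0.000 Y0.000

Since the viewBox matches the mm dimensions, user units are millimetres directly. The only transform is the Y-flip y_m = 199.243 − y_svg.

Shape 1 is a rectangle drawn with `<polygon>`. Its stroke #000000 means engrave at S339, F2964. After flipping Y the toolpath is (27.597,157.049) → (83.570,157.049) → (83.570,66.426) → (27.597,66.426) → (27.597,157.049), returning to the start.

Shape 2 is a rectangle drawn with `<polygon>`. Its stroke #000000 means engrave at S339, F2964. After flipping Y the toolpath is (24.428,138.949) → (88.169,138.949) → (88.169,100.547) → (24.428,100.547) → (24.428,138.949), returning to the start.

Shape 3 is a line segment drawn with `<path>`. Its stroke #000000 means engrave at S339, F2964. After flipping Y the toolpath is (62.548,174.360) → (16.671,125.212).

Shape 4 is a closed polygon drawn with `<path>`. Its stroke #000000 means engrave at S339, F2964. After flipping Y the toolpath is (110.838,193.684) → (52.494,155.681) → (68.614,160.483) → (110.838,193.684), returning to the start.

Shape 5 is a closed polygon drawn with `<path>`. Its stroke #000000 means engrave at S339, F2964. After flipping Y the toolpath is (53.354,175.325) → (103.007,37.394) → (108.755,96.538) → (53.354,175.325), returning to the start.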